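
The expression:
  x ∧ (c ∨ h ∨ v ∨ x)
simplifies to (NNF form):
x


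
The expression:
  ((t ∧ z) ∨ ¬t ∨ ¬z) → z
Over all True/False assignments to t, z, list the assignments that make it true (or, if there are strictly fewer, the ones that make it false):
is true only for:
  t=False, z=True;
  t=True, z=True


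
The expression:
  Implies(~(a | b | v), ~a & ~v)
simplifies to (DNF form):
True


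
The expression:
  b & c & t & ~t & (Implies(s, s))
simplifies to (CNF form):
False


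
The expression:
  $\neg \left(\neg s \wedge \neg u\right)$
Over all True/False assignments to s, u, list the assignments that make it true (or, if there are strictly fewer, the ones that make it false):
is false only for:
  s=False, u=False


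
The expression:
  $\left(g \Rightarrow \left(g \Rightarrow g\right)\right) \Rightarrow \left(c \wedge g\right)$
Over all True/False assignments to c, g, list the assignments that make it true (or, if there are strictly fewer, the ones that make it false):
is true only for:
  c=True, g=True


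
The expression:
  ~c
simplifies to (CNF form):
~c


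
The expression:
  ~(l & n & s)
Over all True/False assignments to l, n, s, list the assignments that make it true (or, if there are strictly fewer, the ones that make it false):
is false only for:
  l=True, n=True, s=True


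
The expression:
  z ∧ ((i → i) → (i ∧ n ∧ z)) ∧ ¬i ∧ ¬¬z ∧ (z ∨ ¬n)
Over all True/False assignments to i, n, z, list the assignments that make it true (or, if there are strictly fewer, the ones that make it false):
is never true.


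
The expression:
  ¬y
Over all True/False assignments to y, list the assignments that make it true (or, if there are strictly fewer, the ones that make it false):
is true only for:
  y=False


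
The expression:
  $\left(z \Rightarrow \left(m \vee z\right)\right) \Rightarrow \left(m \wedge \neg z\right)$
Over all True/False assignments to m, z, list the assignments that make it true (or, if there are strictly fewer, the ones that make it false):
is true only for:
  m=True, z=False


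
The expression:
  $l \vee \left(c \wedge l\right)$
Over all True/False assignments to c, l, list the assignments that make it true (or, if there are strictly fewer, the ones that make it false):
is true only for:
  c=False, l=True;
  c=True, l=True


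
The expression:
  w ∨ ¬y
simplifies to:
w ∨ ¬y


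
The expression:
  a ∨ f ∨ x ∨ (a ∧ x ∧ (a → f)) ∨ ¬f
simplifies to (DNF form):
True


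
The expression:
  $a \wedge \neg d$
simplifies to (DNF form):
$a \wedge \neg d$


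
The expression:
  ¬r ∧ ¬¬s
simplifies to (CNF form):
s ∧ ¬r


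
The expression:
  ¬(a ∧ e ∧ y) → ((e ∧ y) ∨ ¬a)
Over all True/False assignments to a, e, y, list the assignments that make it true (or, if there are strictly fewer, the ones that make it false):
is false only for:
  a=True, e=False, y=False;
  a=True, e=False, y=True;
  a=True, e=True, y=False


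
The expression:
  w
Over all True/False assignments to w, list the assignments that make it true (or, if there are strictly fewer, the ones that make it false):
is true only for:
  w=True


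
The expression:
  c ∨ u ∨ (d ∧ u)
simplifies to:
c ∨ u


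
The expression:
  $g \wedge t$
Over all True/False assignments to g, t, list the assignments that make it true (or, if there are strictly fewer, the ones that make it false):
is true only for:
  g=True, t=True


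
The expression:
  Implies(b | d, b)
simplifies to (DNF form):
b | ~d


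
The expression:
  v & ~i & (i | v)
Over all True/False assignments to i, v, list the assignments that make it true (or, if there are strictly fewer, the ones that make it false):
is true only for:
  i=False, v=True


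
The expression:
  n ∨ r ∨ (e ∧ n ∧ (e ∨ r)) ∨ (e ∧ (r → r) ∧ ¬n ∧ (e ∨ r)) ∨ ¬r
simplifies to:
True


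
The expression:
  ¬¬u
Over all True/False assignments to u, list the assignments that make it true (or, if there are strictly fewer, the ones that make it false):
is true only for:
  u=True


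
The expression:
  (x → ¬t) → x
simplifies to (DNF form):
x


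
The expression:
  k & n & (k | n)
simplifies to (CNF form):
k & n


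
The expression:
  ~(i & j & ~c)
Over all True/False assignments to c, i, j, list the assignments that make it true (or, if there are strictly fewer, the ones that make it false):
is false only for:
  c=False, i=True, j=True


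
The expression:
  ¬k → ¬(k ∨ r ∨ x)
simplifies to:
k ∨ (¬r ∧ ¬x)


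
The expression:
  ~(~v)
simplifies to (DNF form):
v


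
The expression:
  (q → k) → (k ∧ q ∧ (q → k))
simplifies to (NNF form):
q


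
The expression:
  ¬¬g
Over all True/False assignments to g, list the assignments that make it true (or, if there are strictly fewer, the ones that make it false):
is true only for:
  g=True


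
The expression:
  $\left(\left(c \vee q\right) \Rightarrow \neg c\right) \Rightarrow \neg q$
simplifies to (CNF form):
$c \vee \neg q$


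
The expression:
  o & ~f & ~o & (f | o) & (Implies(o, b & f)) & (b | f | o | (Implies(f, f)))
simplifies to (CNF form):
False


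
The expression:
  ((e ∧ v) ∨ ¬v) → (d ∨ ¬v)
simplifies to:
d ∨ ¬e ∨ ¬v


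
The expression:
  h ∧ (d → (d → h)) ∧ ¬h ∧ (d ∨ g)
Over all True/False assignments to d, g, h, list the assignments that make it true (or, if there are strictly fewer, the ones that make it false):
is never true.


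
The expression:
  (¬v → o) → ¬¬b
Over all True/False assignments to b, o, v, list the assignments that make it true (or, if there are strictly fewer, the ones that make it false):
is false only for:
  b=False, o=False, v=True;
  b=False, o=True, v=False;
  b=False, o=True, v=True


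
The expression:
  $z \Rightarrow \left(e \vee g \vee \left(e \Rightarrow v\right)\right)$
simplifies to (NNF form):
$\text{True}$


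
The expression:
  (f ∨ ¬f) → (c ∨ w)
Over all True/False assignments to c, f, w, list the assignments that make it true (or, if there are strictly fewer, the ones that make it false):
is false only for:
  c=False, f=False, w=False;
  c=False, f=True, w=False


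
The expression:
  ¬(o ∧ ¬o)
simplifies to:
True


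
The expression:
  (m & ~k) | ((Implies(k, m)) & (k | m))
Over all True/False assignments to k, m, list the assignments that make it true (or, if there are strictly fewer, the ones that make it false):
is true only for:
  k=False, m=True;
  k=True, m=True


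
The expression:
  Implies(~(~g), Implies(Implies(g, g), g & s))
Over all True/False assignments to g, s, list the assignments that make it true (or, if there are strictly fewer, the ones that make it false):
is false only for:
  g=True, s=False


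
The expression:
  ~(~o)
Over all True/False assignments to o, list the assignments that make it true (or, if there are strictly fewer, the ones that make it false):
is true only for:
  o=True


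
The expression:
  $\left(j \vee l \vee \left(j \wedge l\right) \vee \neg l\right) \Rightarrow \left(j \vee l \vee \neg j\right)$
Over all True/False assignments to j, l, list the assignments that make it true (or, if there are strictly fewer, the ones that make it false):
is always true.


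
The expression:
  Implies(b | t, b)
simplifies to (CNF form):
b | ~t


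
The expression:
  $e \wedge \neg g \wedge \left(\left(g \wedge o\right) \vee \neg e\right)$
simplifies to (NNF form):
$\text{False}$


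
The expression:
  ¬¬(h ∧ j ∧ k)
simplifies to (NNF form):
h ∧ j ∧ k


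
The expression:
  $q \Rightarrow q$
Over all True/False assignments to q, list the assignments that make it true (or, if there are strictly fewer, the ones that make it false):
is always true.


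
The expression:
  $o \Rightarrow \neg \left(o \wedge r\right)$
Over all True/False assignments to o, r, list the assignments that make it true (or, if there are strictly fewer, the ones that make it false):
is false only for:
  o=True, r=True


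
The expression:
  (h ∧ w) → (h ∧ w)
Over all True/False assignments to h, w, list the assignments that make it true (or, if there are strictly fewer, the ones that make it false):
is always true.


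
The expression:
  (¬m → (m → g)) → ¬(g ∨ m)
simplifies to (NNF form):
¬g ∧ ¬m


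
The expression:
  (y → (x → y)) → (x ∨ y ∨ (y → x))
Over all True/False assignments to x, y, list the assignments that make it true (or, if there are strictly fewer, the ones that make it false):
is always true.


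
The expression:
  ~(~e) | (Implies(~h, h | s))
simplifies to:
e | h | s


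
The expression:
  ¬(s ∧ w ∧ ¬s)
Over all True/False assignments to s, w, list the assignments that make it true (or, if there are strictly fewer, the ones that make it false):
is always true.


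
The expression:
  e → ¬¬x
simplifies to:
x ∨ ¬e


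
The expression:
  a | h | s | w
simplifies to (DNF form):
a | h | s | w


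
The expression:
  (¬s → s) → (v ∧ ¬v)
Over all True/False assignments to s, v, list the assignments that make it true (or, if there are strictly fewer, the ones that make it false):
is true only for:
  s=False, v=False;
  s=False, v=True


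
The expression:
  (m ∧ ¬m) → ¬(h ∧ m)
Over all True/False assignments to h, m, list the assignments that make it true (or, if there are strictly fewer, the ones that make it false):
is always true.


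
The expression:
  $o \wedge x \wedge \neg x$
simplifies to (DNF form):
$\text{False}$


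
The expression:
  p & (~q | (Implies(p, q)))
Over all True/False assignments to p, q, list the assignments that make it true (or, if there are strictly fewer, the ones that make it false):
is true only for:
  p=True, q=False;
  p=True, q=True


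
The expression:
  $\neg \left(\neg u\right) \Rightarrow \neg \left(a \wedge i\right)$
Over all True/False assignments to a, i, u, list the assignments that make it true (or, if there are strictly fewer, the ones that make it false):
is false only for:
  a=True, i=True, u=True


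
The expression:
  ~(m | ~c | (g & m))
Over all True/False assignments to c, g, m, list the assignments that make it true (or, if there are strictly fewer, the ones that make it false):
is true only for:
  c=True, g=False, m=False;
  c=True, g=True, m=False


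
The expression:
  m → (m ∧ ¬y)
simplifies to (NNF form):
¬m ∨ ¬y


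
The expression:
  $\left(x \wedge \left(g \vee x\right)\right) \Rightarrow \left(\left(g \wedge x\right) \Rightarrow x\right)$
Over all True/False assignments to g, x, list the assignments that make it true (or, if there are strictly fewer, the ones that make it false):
is always true.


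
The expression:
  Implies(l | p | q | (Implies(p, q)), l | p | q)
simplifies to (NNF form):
l | p | q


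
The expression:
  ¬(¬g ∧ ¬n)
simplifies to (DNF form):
g ∨ n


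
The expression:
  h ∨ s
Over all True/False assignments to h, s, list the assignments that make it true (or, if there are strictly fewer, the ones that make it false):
is false only for:
  h=False, s=False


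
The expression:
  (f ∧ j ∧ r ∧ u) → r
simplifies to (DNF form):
True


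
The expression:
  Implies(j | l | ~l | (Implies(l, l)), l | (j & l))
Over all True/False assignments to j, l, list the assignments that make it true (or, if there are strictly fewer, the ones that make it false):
is true only for:
  j=False, l=True;
  j=True, l=True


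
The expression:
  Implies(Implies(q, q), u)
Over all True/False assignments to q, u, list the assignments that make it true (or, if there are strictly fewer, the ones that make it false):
is true only for:
  q=False, u=True;
  q=True, u=True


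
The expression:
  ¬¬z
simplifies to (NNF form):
z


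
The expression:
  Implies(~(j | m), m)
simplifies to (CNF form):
j | m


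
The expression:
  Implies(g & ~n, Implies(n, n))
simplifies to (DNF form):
True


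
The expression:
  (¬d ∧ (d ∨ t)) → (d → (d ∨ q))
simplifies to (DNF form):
True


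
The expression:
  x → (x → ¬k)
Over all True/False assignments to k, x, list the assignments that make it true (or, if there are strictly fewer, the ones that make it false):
is false only for:
  k=True, x=True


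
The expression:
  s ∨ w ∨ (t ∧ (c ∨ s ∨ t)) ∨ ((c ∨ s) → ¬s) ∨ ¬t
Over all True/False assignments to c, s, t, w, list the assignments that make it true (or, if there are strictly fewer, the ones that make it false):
is always true.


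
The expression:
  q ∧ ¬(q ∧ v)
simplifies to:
q ∧ ¬v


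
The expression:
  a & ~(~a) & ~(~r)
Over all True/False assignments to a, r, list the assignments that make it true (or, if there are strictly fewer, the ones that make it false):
is true only for:
  a=True, r=True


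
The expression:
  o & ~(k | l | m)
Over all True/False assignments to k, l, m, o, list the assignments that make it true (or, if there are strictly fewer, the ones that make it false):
is true only for:
  k=False, l=False, m=False, o=True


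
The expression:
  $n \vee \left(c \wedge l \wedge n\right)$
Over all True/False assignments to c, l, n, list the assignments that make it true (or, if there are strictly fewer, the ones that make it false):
is true only for:
  c=False, l=False, n=True;
  c=False, l=True, n=True;
  c=True, l=False, n=True;
  c=True, l=True, n=True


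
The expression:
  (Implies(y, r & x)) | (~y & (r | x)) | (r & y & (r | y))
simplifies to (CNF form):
r | ~y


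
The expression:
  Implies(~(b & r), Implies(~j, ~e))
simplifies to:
j | ~e | (b & r)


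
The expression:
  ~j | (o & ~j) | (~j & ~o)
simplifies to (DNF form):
~j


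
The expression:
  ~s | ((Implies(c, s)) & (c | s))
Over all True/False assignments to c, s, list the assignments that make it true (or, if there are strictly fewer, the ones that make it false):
is always true.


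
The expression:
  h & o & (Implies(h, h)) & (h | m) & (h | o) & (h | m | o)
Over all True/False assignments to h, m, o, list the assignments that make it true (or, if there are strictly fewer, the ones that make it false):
is true only for:
  h=True, m=False, o=True;
  h=True, m=True, o=True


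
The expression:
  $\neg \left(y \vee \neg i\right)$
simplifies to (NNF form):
$i \wedge \neg y$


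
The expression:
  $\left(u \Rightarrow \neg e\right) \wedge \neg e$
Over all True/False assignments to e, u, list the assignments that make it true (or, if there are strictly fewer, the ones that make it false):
is true only for:
  e=False, u=False;
  e=False, u=True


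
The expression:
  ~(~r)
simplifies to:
r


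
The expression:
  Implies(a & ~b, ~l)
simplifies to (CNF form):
b | ~a | ~l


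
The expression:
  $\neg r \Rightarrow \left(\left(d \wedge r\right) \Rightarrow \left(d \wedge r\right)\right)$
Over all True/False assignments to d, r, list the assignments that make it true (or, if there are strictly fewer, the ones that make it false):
is always true.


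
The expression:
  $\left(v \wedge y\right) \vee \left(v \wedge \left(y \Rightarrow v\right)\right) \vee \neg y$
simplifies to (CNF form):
$v \vee \neg y$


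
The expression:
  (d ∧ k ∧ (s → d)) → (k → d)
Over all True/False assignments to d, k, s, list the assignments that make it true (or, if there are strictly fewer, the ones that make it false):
is always true.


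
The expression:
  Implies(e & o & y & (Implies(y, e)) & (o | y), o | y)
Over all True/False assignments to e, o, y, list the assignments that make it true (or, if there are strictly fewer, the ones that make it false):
is always true.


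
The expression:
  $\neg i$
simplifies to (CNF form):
$\neg i$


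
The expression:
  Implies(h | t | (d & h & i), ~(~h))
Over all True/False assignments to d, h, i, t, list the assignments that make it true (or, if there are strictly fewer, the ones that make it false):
is false only for:
  d=False, h=False, i=False, t=True;
  d=False, h=False, i=True, t=True;
  d=True, h=False, i=False, t=True;
  d=True, h=False, i=True, t=True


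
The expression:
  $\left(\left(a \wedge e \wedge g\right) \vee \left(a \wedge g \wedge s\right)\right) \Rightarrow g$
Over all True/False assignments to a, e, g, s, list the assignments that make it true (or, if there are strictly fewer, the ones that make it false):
is always true.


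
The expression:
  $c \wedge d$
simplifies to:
$c \wedge d$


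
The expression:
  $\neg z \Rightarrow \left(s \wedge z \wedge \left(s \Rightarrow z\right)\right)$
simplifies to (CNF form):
$z$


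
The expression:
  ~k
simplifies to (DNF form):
~k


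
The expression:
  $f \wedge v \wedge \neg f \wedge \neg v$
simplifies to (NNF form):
$\text{False}$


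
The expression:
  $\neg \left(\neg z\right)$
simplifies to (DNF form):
$z$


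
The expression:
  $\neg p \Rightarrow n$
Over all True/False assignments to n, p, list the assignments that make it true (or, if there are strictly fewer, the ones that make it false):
is false only for:
  n=False, p=False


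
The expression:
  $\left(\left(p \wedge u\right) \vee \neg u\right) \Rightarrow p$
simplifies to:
$p \vee u$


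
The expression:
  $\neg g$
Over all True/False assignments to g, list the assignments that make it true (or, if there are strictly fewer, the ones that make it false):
is true only for:
  g=False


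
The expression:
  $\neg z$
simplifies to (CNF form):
$\neg z$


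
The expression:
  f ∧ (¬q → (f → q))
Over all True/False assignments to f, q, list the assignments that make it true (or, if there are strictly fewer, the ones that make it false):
is true only for:
  f=True, q=True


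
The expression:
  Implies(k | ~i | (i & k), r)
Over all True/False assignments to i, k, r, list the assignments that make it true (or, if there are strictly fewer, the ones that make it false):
is false only for:
  i=False, k=False, r=False;
  i=False, k=True, r=False;
  i=True, k=True, r=False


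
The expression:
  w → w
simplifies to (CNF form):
True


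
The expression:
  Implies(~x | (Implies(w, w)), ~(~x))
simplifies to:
x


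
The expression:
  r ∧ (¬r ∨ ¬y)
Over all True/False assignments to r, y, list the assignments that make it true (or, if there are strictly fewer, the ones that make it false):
is true only for:
  r=True, y=False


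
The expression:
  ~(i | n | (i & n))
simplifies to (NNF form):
~i & ~n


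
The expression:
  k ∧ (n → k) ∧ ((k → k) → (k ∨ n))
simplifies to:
k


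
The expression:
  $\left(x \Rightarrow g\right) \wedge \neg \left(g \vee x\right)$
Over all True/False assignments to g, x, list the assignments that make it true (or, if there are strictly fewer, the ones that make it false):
is true only for:
  g=False, x=False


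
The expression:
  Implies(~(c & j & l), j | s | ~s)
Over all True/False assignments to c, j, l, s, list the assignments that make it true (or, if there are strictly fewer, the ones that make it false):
is always true.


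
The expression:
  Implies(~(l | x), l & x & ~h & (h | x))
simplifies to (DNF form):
l | x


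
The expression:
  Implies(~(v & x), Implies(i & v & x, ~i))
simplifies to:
True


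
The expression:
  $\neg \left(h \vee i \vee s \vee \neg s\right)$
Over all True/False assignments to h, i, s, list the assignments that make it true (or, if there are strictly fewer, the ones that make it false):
is never true.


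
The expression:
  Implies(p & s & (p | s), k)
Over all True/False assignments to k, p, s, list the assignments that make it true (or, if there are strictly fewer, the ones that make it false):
is false only for:
  k=False, p=True, s=True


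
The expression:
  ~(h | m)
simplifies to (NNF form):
~h & ~m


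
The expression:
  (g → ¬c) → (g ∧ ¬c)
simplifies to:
g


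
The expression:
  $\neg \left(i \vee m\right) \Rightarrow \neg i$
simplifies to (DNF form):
$\text{True}$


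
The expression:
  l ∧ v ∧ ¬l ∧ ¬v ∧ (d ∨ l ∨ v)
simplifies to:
False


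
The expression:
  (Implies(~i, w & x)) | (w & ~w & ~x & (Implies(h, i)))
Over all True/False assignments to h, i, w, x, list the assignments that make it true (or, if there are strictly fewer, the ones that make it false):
is false only for:
  h=False, i=False, w=False, x=False;
  h=False, i=False, w=False, x=True;
  h=False, i=False, w=True, x=False;
  h=True, i=False, w=False, x=False;
  h=True, i=False, w=False, x=True;
  h=True, i=False, w=True, x=False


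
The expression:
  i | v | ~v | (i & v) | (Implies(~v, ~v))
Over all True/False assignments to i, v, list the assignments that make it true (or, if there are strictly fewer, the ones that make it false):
is always true.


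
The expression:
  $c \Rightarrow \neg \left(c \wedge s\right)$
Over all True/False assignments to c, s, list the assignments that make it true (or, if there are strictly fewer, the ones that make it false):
is false only for:
  c=True, s=True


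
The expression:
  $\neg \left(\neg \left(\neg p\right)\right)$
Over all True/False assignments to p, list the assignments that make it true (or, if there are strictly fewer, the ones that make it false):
is true only for:
  p=False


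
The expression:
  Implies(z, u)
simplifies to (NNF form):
u | ~z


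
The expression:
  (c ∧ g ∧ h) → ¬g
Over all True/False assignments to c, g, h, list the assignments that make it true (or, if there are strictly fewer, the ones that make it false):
is false only for:
  c=True, g=True, h=True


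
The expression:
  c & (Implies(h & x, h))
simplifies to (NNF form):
c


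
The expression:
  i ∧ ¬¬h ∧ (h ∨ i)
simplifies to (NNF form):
h ∧ i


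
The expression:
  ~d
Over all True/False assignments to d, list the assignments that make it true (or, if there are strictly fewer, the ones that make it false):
is true only for:
  d=False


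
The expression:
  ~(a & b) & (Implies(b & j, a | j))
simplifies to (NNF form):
~a | ~b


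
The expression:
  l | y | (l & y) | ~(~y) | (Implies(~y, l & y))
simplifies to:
l | y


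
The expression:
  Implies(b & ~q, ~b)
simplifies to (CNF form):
q | ~b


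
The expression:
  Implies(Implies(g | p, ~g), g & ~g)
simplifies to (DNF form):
g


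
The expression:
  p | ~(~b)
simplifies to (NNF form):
b | p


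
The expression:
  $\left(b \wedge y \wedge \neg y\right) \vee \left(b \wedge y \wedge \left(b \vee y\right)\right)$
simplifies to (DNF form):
$b \wedge y$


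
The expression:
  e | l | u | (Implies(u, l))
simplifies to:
True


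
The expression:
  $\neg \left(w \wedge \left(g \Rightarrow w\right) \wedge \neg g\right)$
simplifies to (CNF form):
$g \vee \neg w$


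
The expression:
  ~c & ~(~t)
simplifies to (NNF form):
t & ~c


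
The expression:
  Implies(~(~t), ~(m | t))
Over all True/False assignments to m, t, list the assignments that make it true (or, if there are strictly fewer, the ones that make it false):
is true only for:
  m=False, t=False;
  m=True, t=False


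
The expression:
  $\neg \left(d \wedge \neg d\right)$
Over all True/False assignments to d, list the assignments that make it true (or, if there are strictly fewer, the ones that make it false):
is always true.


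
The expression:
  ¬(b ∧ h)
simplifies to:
¬b ∨ ¬h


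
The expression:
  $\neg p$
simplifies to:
$\neg p$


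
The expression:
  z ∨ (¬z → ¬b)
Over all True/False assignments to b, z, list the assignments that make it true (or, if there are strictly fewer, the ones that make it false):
is false only for:
  b=True, z=False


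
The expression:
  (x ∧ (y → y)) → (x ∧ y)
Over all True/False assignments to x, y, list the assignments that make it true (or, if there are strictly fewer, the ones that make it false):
is false only for:
  x=True, y=False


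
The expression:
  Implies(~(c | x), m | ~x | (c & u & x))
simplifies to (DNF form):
True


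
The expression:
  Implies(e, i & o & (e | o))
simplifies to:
~e | (i & o)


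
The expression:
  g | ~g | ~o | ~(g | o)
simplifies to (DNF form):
True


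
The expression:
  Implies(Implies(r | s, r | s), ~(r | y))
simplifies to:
~r & ~y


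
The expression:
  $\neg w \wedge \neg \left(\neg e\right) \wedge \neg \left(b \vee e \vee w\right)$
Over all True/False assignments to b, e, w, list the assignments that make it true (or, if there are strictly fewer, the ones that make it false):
is never true.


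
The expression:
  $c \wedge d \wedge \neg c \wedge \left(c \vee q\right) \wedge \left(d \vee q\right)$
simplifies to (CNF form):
$\text{False}$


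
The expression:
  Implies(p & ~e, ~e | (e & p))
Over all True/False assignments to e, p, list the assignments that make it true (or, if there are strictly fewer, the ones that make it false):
is always true.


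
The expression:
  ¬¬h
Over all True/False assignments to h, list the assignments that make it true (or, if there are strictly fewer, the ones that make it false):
is true only for:
  h=True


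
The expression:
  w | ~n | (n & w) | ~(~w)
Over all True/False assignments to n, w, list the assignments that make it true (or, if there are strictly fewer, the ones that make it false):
is false only for:
  n=True, w=False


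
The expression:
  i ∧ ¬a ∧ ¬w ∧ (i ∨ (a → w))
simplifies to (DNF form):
i ∧ ¬a ∧ ¬w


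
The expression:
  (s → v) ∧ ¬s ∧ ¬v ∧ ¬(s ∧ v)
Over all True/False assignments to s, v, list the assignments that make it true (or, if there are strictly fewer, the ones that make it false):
is true only for:
  s=False, v=False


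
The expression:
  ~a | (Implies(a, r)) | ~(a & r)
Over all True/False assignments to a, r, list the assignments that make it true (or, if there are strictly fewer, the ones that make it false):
is always true.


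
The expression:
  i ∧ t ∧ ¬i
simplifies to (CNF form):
False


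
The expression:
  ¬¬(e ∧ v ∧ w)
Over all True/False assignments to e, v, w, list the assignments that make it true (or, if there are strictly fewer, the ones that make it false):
is true only for:
  e=True, v=True, w=True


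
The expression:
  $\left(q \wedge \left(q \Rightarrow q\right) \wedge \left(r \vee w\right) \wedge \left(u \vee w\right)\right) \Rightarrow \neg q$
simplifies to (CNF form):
$\left(\neg q \vee \neg w\right) \wedge \left(\neg q \vee \neg r \vee \neg u\right)$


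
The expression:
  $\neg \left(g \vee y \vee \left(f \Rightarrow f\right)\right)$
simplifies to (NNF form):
$\text{False}$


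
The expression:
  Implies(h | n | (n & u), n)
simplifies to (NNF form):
n | ~h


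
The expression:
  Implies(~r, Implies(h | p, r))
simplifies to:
r | (~h & ~p)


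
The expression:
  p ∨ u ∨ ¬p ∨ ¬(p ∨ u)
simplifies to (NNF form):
True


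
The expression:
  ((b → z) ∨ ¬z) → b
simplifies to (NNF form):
b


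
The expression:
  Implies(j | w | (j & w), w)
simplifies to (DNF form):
w | ~j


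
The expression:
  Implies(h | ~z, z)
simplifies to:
z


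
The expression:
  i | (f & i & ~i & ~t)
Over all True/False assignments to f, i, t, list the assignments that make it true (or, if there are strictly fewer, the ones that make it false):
is true only for:
  f=False, i=True, t=False;
  f=False, i=True, t=True;
  f=True, i=True, t=False;
  f=True, i=True, t=True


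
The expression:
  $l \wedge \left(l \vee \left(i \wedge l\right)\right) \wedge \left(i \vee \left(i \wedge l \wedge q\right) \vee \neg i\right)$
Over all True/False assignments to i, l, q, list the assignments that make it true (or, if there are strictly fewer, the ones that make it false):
is true only for:
  i=False, l=True, q=False;
  i=False, l=True, q=True;
  i=True, l=True, q=False;
  i=True, l=True, q=True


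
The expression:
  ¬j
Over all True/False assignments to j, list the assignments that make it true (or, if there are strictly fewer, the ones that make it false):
is true only for:
  j=False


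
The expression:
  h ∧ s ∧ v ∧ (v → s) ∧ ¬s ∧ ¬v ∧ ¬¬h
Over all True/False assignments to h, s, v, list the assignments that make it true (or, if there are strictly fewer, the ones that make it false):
is never true.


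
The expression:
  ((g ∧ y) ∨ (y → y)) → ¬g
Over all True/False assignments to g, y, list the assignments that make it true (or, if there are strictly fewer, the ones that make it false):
is true only for:
  g=False, y=False;
  g=False, y=True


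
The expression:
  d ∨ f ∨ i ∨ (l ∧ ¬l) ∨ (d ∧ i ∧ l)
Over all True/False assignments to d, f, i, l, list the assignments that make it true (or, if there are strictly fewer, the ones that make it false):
is false only for:
  d=False, f=False, i=False, l=False;
  d=False, f=False, i=False, l=True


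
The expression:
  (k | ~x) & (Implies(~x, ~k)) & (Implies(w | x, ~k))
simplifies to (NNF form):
~k & ~x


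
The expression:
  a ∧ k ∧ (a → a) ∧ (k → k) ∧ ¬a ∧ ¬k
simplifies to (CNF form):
False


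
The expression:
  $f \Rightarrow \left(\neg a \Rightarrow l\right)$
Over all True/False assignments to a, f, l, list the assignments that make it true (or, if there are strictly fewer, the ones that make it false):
is false only for:
  a=False, f=True, l=False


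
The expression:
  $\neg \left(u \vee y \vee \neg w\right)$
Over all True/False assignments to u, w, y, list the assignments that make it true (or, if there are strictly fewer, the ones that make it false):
is true only for:
  u=False, w=True, y=False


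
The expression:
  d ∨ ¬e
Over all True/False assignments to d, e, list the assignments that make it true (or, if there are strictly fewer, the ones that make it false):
is false only for:
  d=False, e=True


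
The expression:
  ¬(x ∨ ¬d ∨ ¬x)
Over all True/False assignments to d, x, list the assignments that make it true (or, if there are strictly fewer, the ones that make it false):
is never true.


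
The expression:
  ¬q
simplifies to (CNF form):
¬q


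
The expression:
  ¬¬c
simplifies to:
c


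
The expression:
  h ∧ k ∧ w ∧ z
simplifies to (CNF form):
h ∧ k ∧ w ∧ z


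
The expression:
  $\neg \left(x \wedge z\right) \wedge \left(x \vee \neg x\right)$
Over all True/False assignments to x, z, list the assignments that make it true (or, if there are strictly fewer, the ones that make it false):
is false only for:
  x=True, z=True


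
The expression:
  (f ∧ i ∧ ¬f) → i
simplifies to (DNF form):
True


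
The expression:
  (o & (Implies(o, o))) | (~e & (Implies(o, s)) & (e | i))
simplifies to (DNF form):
o | (i & ~e)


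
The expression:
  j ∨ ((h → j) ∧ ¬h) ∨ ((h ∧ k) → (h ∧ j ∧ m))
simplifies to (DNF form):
j ∨ ¬h ∨ ¬k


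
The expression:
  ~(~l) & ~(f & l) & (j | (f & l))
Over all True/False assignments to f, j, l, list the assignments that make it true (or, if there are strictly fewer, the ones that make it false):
is true only for:
  f=False, j=True, l=True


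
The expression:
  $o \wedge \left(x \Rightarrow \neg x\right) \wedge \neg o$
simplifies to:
$\text{False}$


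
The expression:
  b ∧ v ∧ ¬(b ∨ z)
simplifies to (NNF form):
False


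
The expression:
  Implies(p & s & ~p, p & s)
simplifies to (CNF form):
True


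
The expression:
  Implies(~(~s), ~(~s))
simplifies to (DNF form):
True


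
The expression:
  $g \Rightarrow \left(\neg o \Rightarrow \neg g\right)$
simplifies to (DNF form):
$o \vee \neg g$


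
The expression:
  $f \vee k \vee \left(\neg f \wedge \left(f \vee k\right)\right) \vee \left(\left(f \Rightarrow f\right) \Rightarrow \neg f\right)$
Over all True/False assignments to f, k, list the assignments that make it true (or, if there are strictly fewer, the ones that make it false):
is always true.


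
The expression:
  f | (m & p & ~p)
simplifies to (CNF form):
f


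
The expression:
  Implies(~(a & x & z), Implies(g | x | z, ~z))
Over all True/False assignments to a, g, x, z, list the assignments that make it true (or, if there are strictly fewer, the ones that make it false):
is false only for:
  a=False, g=False, x=False, z=True;
  a=False, g=False, x=True, z=True;
  a=False, g=True, x=False, z=True;
  a=False, g=True, x=True, z=True;
  a=True, g=False, x=False, z=True;
  a=True, g=True, x=False, z=True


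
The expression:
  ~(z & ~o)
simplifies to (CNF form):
o | ~z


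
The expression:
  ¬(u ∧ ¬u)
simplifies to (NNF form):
True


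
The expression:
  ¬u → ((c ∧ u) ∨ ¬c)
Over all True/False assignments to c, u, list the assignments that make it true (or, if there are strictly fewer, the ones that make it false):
is false only for:
  c=True, u=False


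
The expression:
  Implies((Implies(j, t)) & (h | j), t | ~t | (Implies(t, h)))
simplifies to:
True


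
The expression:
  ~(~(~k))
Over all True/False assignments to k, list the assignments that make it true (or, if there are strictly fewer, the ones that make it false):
is true only for:
  k=False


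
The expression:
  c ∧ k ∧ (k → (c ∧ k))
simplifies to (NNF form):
c ∧ k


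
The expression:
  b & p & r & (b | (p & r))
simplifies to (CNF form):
b & p & r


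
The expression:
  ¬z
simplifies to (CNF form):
¬z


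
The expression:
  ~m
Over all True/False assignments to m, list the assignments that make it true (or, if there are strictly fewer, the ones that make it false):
is true only for:
  m=False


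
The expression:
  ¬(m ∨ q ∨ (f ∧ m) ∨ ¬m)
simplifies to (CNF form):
False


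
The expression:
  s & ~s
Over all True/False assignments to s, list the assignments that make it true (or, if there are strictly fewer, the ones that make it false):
is never true.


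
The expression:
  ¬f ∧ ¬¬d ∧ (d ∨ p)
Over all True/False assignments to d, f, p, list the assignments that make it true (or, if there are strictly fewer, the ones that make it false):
is true only for:
  d=True, f=False, p=False;
  d=True, f=False, p=True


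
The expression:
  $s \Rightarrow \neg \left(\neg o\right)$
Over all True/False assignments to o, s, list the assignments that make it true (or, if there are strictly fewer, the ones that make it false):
is false only for:
  o=False, s=True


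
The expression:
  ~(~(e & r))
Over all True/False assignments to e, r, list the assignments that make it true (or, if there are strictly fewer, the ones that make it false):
is true only for:
  e=True, r=True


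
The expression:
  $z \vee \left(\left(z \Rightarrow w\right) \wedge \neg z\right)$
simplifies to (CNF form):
$\text{True}$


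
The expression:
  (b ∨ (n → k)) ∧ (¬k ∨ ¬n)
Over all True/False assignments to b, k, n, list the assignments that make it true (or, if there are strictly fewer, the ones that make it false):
is false only for:
  b=False, k=False, n=True;
  b=False, k=True, n=True;
  b=True, k=True, n=True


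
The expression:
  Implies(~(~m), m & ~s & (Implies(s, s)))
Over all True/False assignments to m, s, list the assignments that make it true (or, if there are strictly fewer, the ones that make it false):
is false only for:
  m=True, s=True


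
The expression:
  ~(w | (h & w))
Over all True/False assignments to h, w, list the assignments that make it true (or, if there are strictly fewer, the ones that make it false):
is true only for:
  h=False, w=False;
  h=True, w=False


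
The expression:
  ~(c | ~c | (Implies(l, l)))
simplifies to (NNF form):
False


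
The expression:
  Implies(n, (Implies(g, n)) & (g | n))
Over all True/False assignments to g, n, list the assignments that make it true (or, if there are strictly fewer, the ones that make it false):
is always true.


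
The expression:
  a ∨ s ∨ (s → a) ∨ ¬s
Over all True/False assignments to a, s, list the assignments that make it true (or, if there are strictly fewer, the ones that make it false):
is always true.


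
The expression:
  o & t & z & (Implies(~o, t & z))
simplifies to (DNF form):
o & t & z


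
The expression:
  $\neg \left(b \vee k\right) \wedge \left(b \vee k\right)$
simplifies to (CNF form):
$\text{False}$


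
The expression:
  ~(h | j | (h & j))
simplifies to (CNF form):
~h & ~j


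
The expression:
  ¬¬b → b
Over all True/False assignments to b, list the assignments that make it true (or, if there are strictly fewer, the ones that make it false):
is always true.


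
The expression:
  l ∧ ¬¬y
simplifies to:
l ∧ y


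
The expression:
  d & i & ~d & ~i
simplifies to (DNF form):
False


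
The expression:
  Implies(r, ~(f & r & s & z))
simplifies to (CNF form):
~f | ~r | ~s | ~z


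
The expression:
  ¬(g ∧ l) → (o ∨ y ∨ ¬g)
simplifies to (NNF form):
l ∨ o ∨ y ∨ ¬g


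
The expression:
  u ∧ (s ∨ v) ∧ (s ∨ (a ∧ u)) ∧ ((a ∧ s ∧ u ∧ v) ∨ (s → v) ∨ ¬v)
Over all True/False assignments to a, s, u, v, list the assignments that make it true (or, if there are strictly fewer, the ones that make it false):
is true only for:
  a=False, s=True, u=True, v=False;
  a=False, s=True, u=True, v=True;
  a=True, s=False, u=True, v=True;
  a=True, s=True, u=True, v=False;
  a=True, s=True, u=True, v=True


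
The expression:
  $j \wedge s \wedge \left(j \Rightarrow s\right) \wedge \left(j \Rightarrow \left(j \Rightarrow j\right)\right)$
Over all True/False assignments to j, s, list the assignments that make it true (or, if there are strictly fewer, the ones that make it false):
is true only for:
  j=True, s=True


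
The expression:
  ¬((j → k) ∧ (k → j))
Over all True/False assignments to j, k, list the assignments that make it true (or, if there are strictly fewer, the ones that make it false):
is true only for:
  j=False, k=True;
  j=True, k=False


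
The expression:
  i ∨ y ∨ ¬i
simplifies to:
True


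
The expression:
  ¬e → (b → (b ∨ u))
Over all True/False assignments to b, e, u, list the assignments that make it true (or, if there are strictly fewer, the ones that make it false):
is always true.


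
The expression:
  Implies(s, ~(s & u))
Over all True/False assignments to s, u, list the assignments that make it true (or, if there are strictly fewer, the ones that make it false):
is false only for:
  s=True, u=True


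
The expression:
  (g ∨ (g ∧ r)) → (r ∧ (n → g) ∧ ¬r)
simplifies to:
¬g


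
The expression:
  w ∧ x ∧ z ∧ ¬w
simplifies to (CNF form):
False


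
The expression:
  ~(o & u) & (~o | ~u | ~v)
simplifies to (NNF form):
~o | ~u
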